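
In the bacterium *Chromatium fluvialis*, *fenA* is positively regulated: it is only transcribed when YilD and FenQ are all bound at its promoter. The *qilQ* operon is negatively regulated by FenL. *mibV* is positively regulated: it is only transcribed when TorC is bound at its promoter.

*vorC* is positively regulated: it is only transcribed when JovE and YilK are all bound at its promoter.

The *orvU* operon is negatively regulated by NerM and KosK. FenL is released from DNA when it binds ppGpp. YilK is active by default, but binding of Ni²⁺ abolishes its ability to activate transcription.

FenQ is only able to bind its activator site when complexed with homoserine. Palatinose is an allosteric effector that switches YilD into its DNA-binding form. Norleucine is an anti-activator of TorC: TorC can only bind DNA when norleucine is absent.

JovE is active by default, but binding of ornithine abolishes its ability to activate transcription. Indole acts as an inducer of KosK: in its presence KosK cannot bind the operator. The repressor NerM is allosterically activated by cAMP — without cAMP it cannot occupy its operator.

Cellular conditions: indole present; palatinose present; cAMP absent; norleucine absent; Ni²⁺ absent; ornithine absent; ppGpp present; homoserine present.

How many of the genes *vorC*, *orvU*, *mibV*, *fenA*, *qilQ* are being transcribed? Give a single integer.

5

Ornithine is absent, so JovE is active.
Ni²⁺ is absent, so YilK is active.
No repressor is bound and JovE and YilK are active, so *vorC* is transcribed.
→ *vorC* is ON.
cAMP is absent, so NerM is inactive.
Indole is present, so KosK is inactive.
With no repressor bound, *orvU* is transcribed.
→ *orvU* is ON.
Norleucine is absent, so TorC is active.
No repressor is bound and TorC is active, so *mibV* is transcribed.
→ *mibV* is ON.
Palatinose is present, so YilD is active.
Homoserine is present, so FenQ is active.
No repressor is bound and YilD and FenQ are active, so *fenA* is transcribed.
→ *fenA* is ON.
ppGpp is present, so FenL is inactive.
With no repressor bound, *qilQ* is transcribed.
→ *qilQ* is ON.
5 of the 5 genes are transcribed.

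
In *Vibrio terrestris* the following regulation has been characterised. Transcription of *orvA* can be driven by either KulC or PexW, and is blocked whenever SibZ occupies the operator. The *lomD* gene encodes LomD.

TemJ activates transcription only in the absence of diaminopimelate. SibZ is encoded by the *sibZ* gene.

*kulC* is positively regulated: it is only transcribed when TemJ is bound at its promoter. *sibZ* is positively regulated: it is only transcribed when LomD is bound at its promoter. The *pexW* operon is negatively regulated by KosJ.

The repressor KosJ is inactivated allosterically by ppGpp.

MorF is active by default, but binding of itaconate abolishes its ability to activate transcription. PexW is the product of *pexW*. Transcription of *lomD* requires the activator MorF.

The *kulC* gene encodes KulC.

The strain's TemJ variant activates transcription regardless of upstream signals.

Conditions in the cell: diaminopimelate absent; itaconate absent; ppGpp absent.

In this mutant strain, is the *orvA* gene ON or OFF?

OFF

Itaconate is absent, so MorF is active.
No repressor is bound and MorF is active, so *lomD* is transcribed.
So LomD is produced and active.
No repressor is bound and LomD is active, so *sibZ* is transcribed.
So SibZ is produced and active.
TemJ is constitutively active in this strain.
No repressor is bound and TemJ is active, so *kulC* is transcribed.
So KulC is produced and active.
ppGpp is absent, so KosJ is active.
With repressor KosJ bound, *pexW* is not transcribed.
So PexW is not produced.
With repressor SibZ bound, *orvA* is not transcribed.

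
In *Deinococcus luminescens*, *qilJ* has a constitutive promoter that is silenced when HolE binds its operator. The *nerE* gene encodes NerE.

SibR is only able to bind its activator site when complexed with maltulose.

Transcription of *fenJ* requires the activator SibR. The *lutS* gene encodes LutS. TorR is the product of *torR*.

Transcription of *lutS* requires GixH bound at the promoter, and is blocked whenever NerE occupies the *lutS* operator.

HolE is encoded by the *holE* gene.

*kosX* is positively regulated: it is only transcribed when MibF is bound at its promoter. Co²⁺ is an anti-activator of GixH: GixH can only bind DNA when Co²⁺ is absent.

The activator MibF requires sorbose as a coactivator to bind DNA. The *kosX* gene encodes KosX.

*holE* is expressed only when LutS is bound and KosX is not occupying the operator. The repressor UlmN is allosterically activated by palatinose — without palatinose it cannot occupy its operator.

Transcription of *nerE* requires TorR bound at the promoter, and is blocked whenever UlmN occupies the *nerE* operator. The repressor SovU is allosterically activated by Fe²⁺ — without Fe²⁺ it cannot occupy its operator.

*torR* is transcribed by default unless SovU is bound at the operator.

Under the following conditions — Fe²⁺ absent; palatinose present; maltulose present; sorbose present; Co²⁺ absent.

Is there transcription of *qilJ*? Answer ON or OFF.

Fe²⁺ is absent, so SovU is inactive.
With no repressor bound, *torR* is transcribed.
So TorR is produced and active.
Palatinose is present, so UlmN is active.
With repressor UlmN bound, *nerE* is not transcribed.
So NerE is not produced.
Co²⁺ is absent, so GixH is active.
No repressor is bound and GixH is active, so *lutS* is transcribed.
So LutS is produced and active.
Sorbose is present, so MibF is active.
No repressor is bound and MibF is active, so *kosX* is transcribed.
So KosX is produced and active.
With repressor KosX bound, *holE* is not transcribed.
So HolE is not produced.
With no repressor bound, *qilJ* is transcribed.

ON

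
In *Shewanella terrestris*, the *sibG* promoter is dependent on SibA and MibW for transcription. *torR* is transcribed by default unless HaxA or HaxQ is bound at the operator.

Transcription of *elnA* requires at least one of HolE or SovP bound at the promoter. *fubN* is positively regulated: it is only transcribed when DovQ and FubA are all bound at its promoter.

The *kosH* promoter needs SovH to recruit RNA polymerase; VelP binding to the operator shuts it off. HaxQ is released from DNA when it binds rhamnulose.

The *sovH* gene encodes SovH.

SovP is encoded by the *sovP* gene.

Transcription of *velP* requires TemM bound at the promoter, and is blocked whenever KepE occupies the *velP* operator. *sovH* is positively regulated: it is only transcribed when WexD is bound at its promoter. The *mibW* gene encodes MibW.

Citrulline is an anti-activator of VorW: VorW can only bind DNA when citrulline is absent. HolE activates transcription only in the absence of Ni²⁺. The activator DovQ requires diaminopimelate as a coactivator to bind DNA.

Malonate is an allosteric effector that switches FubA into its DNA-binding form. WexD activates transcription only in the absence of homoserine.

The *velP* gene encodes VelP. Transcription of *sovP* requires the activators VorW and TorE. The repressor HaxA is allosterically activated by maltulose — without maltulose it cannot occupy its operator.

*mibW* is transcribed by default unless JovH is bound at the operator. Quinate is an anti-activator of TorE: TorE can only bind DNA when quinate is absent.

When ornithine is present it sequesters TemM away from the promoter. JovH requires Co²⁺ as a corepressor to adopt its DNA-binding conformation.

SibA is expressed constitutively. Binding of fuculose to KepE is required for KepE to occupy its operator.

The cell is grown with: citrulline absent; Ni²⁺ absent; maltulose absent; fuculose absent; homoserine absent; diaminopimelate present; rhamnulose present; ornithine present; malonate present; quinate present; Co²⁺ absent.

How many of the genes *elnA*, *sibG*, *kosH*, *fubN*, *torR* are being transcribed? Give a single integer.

5

Ni²⁺ is absent, so HolE is active.
Citrulline is absent, so VorW is active.
Quinate is present, so TorE is inactive.
Required activator TorE is absent, so *sovP* is not transcribed.
So SovP is not produced.
Activator HolE is present, so *elnA* is transcribed.
→ *elnA* is ON.
SibA is produced constitutively and is active.
Co²⁺ is absent, so JovH is inactive.
With no repressor bound, *mibW* is transcribed.
So MibW is produced and active.
No repressor is bound and SibA and MibW are active, so *sibG* is transcribed.
→ *sibG* is ON.
Fuculose is absent, so KepE is inactive.
Ornithine is present, so TemM is inactive.
Required activator TemM is absent, so *velP* is not transcribed.
So VelP is not produced.
Homoserine is absent, so WexD is active.
No repressor is bound and WexD is active, so *sovH* is transcribed.
So SovH is produced and active.
No repressor is bound and SovH is active, so *kosH* is transcribed.
→ *kosH* is ON.
Diaminopimelate is present, so DovQ is active.
Malonate is present, so FubA is active.
No repressor is bound and DovQ and FubA are active, so *fubN* is transcribed.
→ *fubN* is ON.
Maltulose is absent, so HaxA is inactive.
Rhamnulose is present, so HaxQ is inactive.
With no repressor bound, *torR* is transcribed.
→ *torR* is ON.
5 of the 5 genes are transcribed.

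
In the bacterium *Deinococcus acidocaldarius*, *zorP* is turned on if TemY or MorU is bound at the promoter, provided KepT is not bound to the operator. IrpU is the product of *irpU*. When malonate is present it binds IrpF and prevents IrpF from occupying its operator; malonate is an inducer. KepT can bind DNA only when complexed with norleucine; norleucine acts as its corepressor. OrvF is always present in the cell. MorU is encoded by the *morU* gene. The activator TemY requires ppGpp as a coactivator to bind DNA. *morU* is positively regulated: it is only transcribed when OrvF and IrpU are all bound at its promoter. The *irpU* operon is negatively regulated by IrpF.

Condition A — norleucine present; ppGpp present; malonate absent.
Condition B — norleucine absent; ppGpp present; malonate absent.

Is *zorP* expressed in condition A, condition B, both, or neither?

Condition A:
Norleucine is present, so KepT is active.
ppGpp is present, so TemY is active.
OrvF is produced constitutively and is active.
Malonate is absent, so IrpF is active.
With repressor IrpF bound, *irpU* is not transcribed.
So IrpU is not produced.
Required activator IrpU is absent, so *morU* is not transcribed.
So MorU is not produced.
With repressor KepT bound, *zorP* is not transcribed.
→ *zorP* is OFF in A.
Condition B:
Norleucine is absent, so KepT is inactive.
ppGpp is present, so TemY is active.
OrvF is produced constitutively and is active.
Malonate is absent, so IrpF is active.
With repressor IrpF bound, *irpU* is not transcribed.
So IrpU is not produced.
Required activator IrpU is absent, so *morU* is not transcribed.
So MorU is not produced.
Activator TemY is present, so *zorP* is transcribed.
→ *zorP* is ON in B.

B only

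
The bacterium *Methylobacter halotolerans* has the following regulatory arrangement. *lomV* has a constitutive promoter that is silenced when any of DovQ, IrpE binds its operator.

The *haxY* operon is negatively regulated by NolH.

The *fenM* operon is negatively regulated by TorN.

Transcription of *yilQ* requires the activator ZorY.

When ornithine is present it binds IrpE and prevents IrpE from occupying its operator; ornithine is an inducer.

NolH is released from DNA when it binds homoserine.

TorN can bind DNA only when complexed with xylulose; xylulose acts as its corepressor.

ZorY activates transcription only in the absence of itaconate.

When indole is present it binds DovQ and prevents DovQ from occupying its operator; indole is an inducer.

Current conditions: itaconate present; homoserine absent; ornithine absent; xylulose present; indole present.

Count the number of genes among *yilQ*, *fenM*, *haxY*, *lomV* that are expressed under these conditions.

Itaconate is present, so ZorY is inactive.
Required activator ZorY is absent, so *yilQ* is not transcribed.
→ *yilQ* is OFF.
Xylulose is present, so TorN is active.
With repressor TorN bound, *fenM* is not transcribed.
→ *fenM* is OFF.
Homoserine is absent, so NolH is active.
With repressor NolH bound, *haxY* is not transcribed.
→ *haxY* is OFF.
Indole is present, so DovQ is inactive.
Ornithine is absent, so IrpE is active.
With repressor IrpE bound, *lomV* is not transcribed.
→ *lomV* is OFF.
0 of the 4 genes are transcribed.

0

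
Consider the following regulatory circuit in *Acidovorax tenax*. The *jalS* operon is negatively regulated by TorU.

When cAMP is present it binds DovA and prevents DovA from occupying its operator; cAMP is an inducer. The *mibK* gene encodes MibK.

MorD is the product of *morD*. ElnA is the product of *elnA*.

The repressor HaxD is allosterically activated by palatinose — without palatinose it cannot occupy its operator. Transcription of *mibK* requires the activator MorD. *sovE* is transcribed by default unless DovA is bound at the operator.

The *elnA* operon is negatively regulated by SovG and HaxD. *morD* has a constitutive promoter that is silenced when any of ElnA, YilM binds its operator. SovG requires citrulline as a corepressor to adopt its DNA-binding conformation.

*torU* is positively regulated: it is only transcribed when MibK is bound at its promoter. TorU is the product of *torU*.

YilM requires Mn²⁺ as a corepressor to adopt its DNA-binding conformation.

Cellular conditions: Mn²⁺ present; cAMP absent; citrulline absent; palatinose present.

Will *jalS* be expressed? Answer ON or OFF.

Citrulline is absent, so SovG is inactive.
Palatinose is present, so HaxD is active.
With repressor HaxD bound, *elnA* is not transcribed.
So ElnA is not produced.
Mn²⁺ is present, so YilM is active.
With repressor YilM bound, *morD* is not transcribed.
So MorD is not produced.
Required activator MorD is absent, so *mibK* is not transcribed.
So MibK is not produced.
Required activator MibK is absent, so *torU* is not transcribed.
So TorU is not produced.
With no repressor bound, *jalS* is transcribed.

ON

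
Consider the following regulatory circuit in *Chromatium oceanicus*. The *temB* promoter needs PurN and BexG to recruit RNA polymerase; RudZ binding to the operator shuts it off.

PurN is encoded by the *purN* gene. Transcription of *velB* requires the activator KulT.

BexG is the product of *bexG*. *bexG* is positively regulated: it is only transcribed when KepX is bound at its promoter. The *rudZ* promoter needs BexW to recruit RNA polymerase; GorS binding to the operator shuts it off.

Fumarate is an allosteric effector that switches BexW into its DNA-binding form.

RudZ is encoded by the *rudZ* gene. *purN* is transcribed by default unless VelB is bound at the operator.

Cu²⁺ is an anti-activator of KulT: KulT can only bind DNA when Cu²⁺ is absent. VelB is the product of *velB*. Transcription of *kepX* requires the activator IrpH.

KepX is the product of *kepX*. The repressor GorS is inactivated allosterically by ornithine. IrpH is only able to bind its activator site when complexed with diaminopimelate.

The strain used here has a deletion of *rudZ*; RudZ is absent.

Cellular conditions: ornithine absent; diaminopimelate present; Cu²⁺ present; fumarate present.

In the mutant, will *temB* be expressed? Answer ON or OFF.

Cu²⁺ is present, so KulT is inactive.
Required activator KulT is absent, so *velB* is not transcribed.
So VelB is not produced.
With no repressor bound, *purN* is transcribed.
So PurN is produced and active.
RudZ is non-functional in this strain, so it has no effect.
Diaminopimelate is present, so IrpH is active.
No repressor is bound and IrpH is active, so *kepX* is transcribed.
So KepX is produced and active.
No repressor is bound and KepX is active, so *bexG* is transcribed.
So BexG is produced and active.
No repressor is bound and PurN and BexG are active, so *temB* is transcribed.

ON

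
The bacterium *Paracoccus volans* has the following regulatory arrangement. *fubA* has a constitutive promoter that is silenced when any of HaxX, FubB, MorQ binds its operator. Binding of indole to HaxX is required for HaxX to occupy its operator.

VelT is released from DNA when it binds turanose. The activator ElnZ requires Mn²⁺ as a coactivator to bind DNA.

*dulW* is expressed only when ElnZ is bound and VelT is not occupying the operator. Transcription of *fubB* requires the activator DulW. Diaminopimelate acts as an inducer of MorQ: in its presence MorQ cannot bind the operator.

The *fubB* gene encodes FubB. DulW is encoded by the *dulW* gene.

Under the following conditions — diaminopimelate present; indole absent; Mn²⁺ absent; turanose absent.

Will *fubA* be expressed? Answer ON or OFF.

Indole is absent, so HaxX is inactive.
Mn²⁺ is absent, so ElnZ is inactive.
Turanose is absent, so VelT is active.
With repressor VelT bound, *dulW* is not transcribed.
So DulW is not produced.
Required activator DulW is absent, so *fubB* is not transcribed.
So FubB is not produced.
Diaminopimelate is present, so MorQ is inactive.
With no repressor bound, *fubA* is transcribed.

ON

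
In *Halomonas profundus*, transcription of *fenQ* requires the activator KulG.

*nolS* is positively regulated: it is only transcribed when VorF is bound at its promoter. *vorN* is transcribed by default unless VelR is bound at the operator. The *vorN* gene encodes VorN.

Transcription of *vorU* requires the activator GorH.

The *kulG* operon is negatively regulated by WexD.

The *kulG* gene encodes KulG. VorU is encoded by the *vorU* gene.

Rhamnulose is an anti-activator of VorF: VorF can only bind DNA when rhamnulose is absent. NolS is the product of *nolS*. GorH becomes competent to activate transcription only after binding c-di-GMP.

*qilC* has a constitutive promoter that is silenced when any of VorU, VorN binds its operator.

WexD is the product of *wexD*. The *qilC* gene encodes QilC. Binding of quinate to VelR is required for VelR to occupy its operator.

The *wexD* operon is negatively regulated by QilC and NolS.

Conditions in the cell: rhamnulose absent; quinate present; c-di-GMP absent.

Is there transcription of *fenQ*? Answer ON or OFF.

ON

c-di-GMP is absent, so GorH is inactive.
Required activator GorH is absent, so *vorU* is not transcribed.
So VorU is not produced.
Quinate is present, so VelR is active.
With repressor VelR bound, *vorN* is not transcribed.
So VorN is not produced.
With no repressor bound, *qilC* is transcribed.
So QilC is produced and active.
Rhamnulose is absent, so VorF is active.
No repressor is bound and VorF is active, so *nolS* is transcribed.
So NolS is produced and active.
With repressor QilC bound, *wexD* is not transcribed.
So WexD is not produced.
With no repressor bound, *kulG* is transcribed.
So KulG is produced and active.
No repressor is bound and KulG is active, so *fenQ* is transcribed.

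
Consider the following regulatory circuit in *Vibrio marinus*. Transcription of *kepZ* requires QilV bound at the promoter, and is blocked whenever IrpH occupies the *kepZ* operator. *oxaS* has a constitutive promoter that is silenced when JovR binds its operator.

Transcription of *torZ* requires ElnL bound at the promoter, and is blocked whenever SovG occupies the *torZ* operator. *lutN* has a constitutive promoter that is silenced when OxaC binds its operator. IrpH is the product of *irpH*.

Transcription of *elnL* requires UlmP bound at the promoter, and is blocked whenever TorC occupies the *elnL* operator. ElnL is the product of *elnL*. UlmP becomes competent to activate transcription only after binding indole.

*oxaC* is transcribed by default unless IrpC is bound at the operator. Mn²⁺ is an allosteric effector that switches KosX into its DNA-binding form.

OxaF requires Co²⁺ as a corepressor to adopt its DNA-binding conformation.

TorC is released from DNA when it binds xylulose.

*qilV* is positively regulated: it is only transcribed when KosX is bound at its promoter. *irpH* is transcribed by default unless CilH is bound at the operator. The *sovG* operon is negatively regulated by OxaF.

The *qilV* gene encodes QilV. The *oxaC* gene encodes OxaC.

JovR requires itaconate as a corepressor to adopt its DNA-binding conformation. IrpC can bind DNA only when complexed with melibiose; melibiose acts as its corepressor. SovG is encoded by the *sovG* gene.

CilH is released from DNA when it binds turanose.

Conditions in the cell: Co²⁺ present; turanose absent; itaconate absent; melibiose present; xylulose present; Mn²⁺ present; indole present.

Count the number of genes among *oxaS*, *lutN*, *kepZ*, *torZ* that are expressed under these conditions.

4

Itaconate is absent, so JovR is inactive.
With no repressor bound, *oxaS* is transcribed.
→ *oxaS* is ON.
Melibiose is present, so IrpC is active.
With repressor IrpC bound, *oxaC* is not transcribed.
So OxaC is not produced.
With no repressor bound, *lutN* is transcribed.
→ *lutN* is ON.
Mn²⁺ is present, so KosX is active.
No repressor is bound and KosX is active, so *qilV* is transcribed.
So QilV is produced and active.
Turanose is absent, so CilH is active.
With repressor CilH bound, *irpH* is not transcribed.
So IrpH is not produced.
No repressor is bound and QilV is active, so *kepZ* is transcribed.
→ *kepZ* is ON.
Co²⁺ is present, so OxaF is active.
With repressor OxaF bound, *sovG* is not transcribed.
So SovG is not produced.
Xylulose is present, so TorC is inactive.
Indole is present, so UlmP is active.
No repressor is bound and UlmP is active, so *elnL* is transcribed.
So ElnL is produced and active.
No repressor is bound and ElnL is active, so *torZ* is transcribed.
→ *torZ* is ON.
4 of the 4 genes are transcribed.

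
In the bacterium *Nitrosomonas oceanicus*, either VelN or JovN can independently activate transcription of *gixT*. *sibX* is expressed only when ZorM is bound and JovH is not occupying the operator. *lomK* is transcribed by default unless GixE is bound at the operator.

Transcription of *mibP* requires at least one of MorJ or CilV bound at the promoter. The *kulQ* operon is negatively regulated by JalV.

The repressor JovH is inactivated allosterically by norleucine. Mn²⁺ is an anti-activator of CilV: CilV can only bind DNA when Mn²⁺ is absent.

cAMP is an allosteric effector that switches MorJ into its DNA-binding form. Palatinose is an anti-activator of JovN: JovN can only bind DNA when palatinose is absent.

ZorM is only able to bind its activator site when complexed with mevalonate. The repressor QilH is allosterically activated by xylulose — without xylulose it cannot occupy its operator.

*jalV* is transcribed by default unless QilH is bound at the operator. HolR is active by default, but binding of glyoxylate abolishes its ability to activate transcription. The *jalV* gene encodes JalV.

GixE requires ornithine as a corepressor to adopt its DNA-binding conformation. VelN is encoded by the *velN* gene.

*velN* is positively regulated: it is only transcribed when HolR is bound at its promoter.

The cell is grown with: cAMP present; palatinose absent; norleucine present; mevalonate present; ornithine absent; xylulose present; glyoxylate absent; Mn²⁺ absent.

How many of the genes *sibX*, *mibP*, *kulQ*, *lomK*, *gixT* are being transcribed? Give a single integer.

Mevalonate is present, so ZorM is active.
Norleucine is present, so JovH is inactive.
No repressor is bound and ZorM is active, so *sibX* is transcribed.
→ *sibX* is ON.
cAMP is present, so MorJ is active.
Mn²⁺ is absent, so CilV is active.
Activator MorJ is present, so *mibP* is transcribed.
→ *mibP* is ON.
Xylulose is present, so QilH is active.
With repressor QilH bound, *jalV* is not transcribed.
So JalV is not produced.
With no repressor bound, *kulQ* is transcribed.
→ *kulQ* is ON.
Ornithine is absent, so GixE is inactive.
With no repressor bound, *lomK* is transcribed.
→ *lomK* is ON.
Glyoxylate is absent, so HolR is active.
No repressor is bound and HolR is active, so *velN* is transcribed.
So VelN is produced and active.
Palatinose is absent, so JovN is active.
Activator VelN is present, so *gixT* is transcribed.
→ *gixT* is ON.
5 of the 5 genes are transcribed.

5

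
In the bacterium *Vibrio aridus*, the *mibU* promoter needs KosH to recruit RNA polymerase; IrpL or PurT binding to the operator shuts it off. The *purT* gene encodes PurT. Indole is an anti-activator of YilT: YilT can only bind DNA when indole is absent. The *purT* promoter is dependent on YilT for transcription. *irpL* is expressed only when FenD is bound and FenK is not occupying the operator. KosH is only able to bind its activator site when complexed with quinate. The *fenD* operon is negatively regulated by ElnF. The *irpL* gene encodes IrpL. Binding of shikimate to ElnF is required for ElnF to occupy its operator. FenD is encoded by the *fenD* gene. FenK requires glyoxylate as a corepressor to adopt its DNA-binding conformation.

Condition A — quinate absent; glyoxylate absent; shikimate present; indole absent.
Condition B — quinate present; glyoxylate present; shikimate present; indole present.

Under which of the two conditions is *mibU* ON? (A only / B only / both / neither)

Condition A:
Quinate is absent, so KosH is inactive.
Glyoxylate is absent, so FenK is inactive.
Shikimate is present, so ElnF is active.
With repressor ElnF bound, *fenD* is not transcribed.
So FenD is not produced.
Required activator FenD is absent, so *irpL* is not transcribed.
So IrpL is not produced.
Indole is absent, so YilT is active.
No repressor is bound and YilT is active, so *purT* is transcribed.
So PurT is produced and active.
With repressor PurT bound, *mibU* is not transcribed.
→ *mibU* is OFF in A.
Condition B:
Quinate is present, so KosH is active.
Glyoxylate is present, so FenK is active.
Shikimate is present, so ElnF is active.
With repressor ElnF bound, *fenD* is not transcribed.
So FenD is not produced.
With repressor FenK bound, *irpL* is not transcribed.
So IrpL is not produced.
Indole is present, so YilT is inactive.
Required activator YilT is absent, so *purT* is not transcribed.
So PurT is not produced.
No repressor is bound and KosH is active, so *mibU* is transcribed.
→ *mibU* is ON in B.

B only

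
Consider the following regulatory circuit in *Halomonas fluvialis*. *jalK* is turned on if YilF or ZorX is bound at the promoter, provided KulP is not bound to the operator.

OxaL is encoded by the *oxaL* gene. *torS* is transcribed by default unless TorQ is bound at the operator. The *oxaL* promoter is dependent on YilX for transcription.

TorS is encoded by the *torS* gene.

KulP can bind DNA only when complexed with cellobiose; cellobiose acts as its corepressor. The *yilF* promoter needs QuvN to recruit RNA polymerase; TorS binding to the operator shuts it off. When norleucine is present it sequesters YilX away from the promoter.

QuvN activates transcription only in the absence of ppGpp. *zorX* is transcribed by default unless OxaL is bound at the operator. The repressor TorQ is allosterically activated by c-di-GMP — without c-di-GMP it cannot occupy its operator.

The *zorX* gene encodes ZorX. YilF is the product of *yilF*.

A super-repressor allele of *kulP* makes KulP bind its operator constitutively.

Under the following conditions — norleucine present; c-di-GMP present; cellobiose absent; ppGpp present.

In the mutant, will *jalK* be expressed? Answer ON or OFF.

OFF

KulP is constitutively active in this strain.
c-di-GMP is present, so TorQ is active.
With repressor TorQ bound, *torS* is not transcribed.
So TorS is not produced.
ppGpp is present, so QuvN is inactive.
Required activator QuvN is absent, so *yilF* is not transcribed.
So YilF is not produced.
Norleucine is present, so YilX is inactive.
Required activator YilX is absent, so *oxaL* is not transcribed.
So OxaL is not produced.
With no repressor bound, *zorX* is transcribed.
So ZorX is produced and active.
With repressor KulP bound, *jalK* is not transcribed.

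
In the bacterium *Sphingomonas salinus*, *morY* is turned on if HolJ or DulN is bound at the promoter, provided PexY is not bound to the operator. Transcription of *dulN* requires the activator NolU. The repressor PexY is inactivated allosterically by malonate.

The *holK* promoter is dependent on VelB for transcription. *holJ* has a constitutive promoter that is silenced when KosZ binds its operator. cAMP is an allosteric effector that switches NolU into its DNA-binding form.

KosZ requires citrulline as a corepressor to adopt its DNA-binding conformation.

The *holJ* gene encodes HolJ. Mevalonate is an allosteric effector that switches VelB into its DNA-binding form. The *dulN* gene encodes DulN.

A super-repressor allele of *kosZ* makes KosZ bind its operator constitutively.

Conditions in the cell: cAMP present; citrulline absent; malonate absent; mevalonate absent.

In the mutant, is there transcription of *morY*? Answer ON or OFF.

OFF

Malonate is absent, so PexY is active.
KosZ is constitutively active in this strain.
With repressor KosZ bound, *holJ* is not transcribed.
So HolJ is not produced.
cAMP is present, so NolU is active.
No repressor is bound and NolU is active, so *dulN* is transcribed.
So DulN is produced and active.
With repressor PexY bound, *morY* is not transcribed.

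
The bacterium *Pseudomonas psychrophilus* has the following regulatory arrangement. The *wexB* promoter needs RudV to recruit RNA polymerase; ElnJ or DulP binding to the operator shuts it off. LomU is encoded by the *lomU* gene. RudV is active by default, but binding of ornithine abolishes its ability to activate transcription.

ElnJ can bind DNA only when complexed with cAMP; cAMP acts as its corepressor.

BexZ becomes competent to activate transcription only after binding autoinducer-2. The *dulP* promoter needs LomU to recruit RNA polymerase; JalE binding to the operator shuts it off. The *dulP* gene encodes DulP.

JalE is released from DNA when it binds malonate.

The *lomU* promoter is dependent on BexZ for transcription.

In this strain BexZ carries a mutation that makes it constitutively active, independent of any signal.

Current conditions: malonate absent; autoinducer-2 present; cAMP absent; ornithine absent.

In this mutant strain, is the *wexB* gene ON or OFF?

Ornithine is absent, so RudV is active.
cAMP is absent, so ElnJ is inactive.
BexZ is constitutively active in this strain.
No repressor is bound and BexZ is active, so *lomU* is transcribed.
So LomU is produced and active.
Malonate is absent, so JalE is active.
With repressor JalE bound, *dulP* is not transcribed.
So DulP is not produced.
No repressor is bound and RudV is active, so *wexB* is transcribed.

ON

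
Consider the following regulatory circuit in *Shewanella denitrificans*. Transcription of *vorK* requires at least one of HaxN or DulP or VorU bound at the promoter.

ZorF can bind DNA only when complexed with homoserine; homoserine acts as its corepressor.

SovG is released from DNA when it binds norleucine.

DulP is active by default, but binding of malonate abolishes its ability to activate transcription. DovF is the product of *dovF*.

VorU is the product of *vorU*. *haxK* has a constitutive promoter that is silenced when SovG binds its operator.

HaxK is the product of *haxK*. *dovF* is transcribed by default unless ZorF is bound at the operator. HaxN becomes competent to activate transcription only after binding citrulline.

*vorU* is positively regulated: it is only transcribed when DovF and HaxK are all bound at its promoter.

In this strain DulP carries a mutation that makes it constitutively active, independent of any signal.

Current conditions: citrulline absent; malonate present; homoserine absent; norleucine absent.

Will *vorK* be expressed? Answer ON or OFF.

ON

Citrulline is absent, so HaxN is inactive.
DulP is constitutively active in this strain.
Homoserine is absent, so ZorF is inactive.
With no repressor bound, *dovF* is transcribed.
So DovF is produced and active.
Norleucine is absent, so SovG is active.
With repressor SovG bound, *haxK* is not transcribed.
So HaxK is not produced.
Required activator HaxK is absent, so *vorU* is not transcribed.
So VorU is not produced.
Activator DulP is present, so *vorK* is transcribed.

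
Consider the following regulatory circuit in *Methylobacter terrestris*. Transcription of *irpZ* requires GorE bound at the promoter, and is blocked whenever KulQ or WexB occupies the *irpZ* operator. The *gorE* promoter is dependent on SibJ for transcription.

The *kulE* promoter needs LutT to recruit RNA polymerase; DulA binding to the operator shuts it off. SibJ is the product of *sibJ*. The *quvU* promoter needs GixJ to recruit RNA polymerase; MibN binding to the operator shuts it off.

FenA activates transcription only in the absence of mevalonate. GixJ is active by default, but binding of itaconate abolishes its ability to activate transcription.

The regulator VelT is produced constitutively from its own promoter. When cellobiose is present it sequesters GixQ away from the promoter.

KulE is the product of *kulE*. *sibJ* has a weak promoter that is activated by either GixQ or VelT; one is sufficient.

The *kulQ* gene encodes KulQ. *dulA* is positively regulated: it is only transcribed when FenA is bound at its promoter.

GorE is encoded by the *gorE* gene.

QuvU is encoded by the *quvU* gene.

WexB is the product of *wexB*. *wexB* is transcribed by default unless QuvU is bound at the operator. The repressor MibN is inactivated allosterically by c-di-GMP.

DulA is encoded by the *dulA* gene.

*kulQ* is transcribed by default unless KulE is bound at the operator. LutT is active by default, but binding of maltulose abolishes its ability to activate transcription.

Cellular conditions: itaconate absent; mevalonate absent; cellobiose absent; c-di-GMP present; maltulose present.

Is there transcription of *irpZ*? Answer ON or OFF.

OFF

Cellobiose is absent, so GixQ is active.
VelT is produced constitutively and is active.
Activator GixQ is present, so *sibJ* is transcribed.
So SibJ is produced and active.
No repressor is bound and SibJ is active, so *gorE* is transcribed.
So GorE is produced and active.
Maltulose is present, so LutT is inactive.
Mevalonate is absent, so FenA is active.
No repressor is bound and FenA is active, so *dulA* is transcribed.
So DulA is produced and active.
With repressor DulA bound, *kulE* is not transcribed.
So KulE is not produced.
With no repressor bound, *kulQ* is transcribed.
So KulQ is produced and active.
Itaconate is absent, so GixJ is active.
c-di-GMP is present, so MibN is inactive.
No repressor is bound and GixJ is active, so *quvU* is transcribed.
So QuvU is produced and active.
With repressor QuvU bound, *wexB* is not transcribed.
So WexB is not produced.
With repressor KulQ bound, *irpZ* is not transcribed.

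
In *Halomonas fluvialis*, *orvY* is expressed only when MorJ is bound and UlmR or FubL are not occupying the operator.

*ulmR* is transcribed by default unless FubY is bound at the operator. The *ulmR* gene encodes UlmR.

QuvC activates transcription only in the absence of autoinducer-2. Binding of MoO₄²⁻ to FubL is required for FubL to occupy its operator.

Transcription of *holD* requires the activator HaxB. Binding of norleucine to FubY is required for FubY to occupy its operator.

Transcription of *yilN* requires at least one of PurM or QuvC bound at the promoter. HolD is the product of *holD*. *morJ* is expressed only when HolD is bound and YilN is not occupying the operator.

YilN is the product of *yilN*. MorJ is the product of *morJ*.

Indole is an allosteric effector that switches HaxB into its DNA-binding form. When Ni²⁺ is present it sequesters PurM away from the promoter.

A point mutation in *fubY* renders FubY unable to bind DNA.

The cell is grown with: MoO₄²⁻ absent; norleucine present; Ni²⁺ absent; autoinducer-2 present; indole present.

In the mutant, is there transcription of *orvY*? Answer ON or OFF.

OFF

Ni²⁺ is absent, so PurM is active.
Autoinducer-2 is present, so QuvC is inactive.
Activator PurM is present, so *yilN* is transcribed.
So YilN is produced and active.
Indole is present, so HaxB is active.
No repressor is bound and HaxB is active, so *holD* is transcribed.
So HolD is produced and active.
With repressor YilN bound, *morJ* is not transcribed.
So MorJ is not produced.
FubY is non-functional in this strain, so it has no effect.
With no repressor bound, *ulmR* is transcribed.
So UlmR is produced and active.
MoO₄²⁻ is absent, so FubL is inactive.
With repressor UlmR bound, *orvY* is not transcribed.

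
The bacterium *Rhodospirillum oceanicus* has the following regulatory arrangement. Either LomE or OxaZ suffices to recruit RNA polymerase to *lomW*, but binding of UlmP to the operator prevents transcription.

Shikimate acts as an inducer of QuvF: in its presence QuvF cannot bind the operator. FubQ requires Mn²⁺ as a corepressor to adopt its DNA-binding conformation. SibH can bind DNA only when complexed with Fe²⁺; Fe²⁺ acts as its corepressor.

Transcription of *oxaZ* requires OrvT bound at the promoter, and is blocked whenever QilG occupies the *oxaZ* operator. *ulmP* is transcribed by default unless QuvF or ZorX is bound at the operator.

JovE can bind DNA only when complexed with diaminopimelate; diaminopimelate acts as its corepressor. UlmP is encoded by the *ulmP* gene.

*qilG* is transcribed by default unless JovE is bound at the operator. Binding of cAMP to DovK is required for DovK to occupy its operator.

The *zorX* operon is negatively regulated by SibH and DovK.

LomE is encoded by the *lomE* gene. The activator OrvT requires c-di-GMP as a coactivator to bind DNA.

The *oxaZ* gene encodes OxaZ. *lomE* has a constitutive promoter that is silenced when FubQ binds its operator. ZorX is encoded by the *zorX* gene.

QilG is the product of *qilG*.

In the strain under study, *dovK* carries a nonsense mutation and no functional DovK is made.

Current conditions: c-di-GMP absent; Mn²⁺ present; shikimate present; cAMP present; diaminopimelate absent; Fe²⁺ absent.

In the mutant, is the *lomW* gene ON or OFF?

Mn²⁺ is present, so FubQ is active.
With repressor FubQ bound, *lomE* is not transcribed.
So LomE is not produced.
Shikimate is present, so QuvF is inactive.
Fe²⁺ is absent, so SibH is inactive.
DovK is non-functional in this strain, so it has no effect.
With no repressor bound, *zorX* is transcribed.
So ZorX is produced and active.
With repressor ZorX bound, *ulmP* is not transcribed.
So UlmP is not produced.
Diaminopimelate is absent, so JovE is inactive.
With no repressor bound, *qilG* is transcribed.
So QilG is produced and active.
c-di-GMP is absent, so OrvT is inactive.
With repressor QilG bound, *oxaZ* is not transcribed.
So OxaZ is not produced.
No activator is available at the *lomW* promoter, so *lomW* is not transcribed.

OFF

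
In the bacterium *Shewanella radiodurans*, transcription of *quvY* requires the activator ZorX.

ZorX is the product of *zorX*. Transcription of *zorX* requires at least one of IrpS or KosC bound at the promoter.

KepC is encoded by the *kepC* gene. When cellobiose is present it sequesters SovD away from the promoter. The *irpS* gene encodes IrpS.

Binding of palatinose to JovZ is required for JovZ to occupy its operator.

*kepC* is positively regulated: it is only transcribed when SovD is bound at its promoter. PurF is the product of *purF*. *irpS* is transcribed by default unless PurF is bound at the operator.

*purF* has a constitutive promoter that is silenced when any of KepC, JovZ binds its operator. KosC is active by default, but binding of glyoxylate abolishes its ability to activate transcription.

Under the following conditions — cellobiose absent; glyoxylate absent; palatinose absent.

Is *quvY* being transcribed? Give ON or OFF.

ON

Cellobiose is absent, so SovD is active.
No repressor is bound and SovD is active, so *kepC* is transcribed.
So KepC is produced and active.
Palatinose is absent, so JovZ is inactive.
With repressor KepC bound, *purF* is not transcribed.
So PurF is not produced.
With no repressor bound, *irpS* is transcribed.
So IrpS is produced and active.
Glyoxylate is absent, so KosC is active.
Activator IrpS is present, so *zorX* is transcribed.
So ZorX is produced and active.
No repressor is bound and ZorX is active, so *quvY* is transcribed.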